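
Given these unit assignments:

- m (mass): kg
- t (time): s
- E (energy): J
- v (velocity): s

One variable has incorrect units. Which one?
v

The variable v (velocity) should have units m/s, not s.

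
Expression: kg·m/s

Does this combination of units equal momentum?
Yes

The expression kg·m/s has dimensions [L M T^-1], which is exactly momentum [L M T^-1].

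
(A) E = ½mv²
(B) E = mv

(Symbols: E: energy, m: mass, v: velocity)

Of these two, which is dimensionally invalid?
(B)

(A) E = ½mv²: LHS [L^2 M T^-2], RHS [L^2 M T^-2] ✓
(B) E = mv: LHS [L^2 M T^-2], RHS [L M T^-1] ✗

Expression (B) E = mv is dimensionally incorrect.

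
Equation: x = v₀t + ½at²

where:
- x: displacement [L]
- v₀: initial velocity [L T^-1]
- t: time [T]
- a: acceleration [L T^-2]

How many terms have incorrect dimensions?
0

LHS x: [L]
- v₀t: [L] ✓
- ½at²: [L] ✓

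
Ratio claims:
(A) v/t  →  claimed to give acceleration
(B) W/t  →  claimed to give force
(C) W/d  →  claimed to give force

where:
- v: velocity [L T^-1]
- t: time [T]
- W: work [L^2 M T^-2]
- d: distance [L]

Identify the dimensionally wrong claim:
(B) W/t does not give force

(A) v/t: [L T^-2] = acceleration [L T^-2] ✓
(B) W/t: [L^2 M T^-3] ≠ force [L M T^-2] ✗
(C) W/d: [L M T^-2] = force [L M T^-2] ✓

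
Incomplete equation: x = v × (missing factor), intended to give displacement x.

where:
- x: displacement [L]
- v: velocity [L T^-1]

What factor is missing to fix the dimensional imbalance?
t (time), dimensions [T]

x has dimensions [L] and v has dimensions [L T^-1].
The missing factor must have dimensions [L] / [L T^-1] = [T], i.e. time (t).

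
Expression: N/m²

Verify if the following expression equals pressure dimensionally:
Yes

The expression N/m² has dimensions [L^-1 M T^-2], which is exactly pressure [L^-1 M T^-2].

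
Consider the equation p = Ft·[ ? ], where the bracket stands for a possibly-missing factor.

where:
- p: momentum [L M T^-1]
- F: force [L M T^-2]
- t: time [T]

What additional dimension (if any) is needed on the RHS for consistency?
Nothing is missing — the bracketed factor must be dimensionless.

p has dimensions [L M T^-1] and Ft already has dimensions [L M T^-1], so p = Ft is dimensionally complete.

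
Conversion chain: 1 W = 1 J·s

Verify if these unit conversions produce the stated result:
The chain is incorrect (it contains an error).

Incorrect: Watt is J/s, not J·s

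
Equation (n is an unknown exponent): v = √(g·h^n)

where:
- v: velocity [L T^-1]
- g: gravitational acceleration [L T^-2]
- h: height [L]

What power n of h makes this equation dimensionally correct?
n = 1

v has dimensions [L T^-1]; h has dimensions [L].
With n = 1: √(g·h^1) has dimensions [L T^-1], matching the LHS ✓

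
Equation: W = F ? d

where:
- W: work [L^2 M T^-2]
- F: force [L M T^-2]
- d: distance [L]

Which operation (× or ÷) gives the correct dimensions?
multiplication (×): W = F × d

W [L^2 M T^-2]; F [L M T^-2]; d [L].
F × d → [L^2 M T^-2] ✓
F ÷ d → [M T^-2] ✗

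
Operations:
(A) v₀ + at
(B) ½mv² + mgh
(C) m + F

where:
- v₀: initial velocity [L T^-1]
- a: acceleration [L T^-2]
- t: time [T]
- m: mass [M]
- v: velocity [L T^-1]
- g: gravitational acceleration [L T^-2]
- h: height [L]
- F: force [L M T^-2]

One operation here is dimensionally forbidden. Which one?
(C) m + F

(A) v₀ + at: v₀ [L T^-1] and at [L T^-1] — same dimensions ✓
(B) ½mv² + mgh: ½mv² [L^2 M T^-2] and mgh [L^2 M T^-2] — same dimensions ✓
(C) m + F: m [M] and F [L M T^-2] — different dimensions cannot be added/subtracted ✗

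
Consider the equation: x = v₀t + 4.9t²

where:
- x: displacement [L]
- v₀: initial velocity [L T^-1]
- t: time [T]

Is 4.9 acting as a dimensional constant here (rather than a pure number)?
Yes

x has dimensions [L], while t² alone has dimensions [T^2]. For the equation to balance, the factor 4.9 must carry dimensions [L T^-2] — it is a dimensional constant (a numerical value of a physical quantity with its units suppressed), not a pure number.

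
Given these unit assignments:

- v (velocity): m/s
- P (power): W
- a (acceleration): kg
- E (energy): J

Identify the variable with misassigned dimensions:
a

The variable a (acceleration) should have units m/s², not kg.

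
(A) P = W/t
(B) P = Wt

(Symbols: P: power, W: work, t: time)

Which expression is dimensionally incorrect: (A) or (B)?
(B)

(A) P = W/t: LHS [L^2 M T^-3], RHS [L^2 M T^-3] ✓
(B) P = Wt: LHS [L^2 M T^-3], RHS [L^2 M T^-1] ✗

Expression (B) P = Wt is dimensionally incorrect.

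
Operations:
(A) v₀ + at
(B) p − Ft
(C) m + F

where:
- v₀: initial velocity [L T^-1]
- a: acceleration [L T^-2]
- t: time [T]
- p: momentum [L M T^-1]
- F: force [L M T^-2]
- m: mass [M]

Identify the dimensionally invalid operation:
(C) m + F

(A) v₀ + at: v₀ [L T^-1] and at [L T^-1] — same dimensions ✓
(B) p − Ft: p [L M T^-1] and Ft [L M T^-1] — same dimensions ✓
(C) m + F: m [M] and F [L M T^-2] — different dimensions cannot be added/subtracted ✗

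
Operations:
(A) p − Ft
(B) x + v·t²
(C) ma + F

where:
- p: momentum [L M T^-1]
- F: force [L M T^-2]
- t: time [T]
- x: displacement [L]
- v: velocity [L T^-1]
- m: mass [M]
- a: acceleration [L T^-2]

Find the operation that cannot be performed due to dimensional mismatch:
(B) x + v·t²

(A) p − Ft: p [L M T^-1] and Ft [L M T^-1] — same dimensions ✓
(B) x + v·t²: x [L] and v·t² [L T] — different dimensions cannot be added/subtracted ✗
(C) ma + F: ma [L M T^-2] and F [L M T^-2] — same dimensions ✓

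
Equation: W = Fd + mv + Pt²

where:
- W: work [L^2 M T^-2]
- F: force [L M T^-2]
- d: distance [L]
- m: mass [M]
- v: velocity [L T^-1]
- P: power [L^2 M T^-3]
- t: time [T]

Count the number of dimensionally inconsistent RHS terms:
2

LHS W: [L^2 M T^-2]
- Fd: [L^2 M T^-2] ✓
- mv: [L M T^-1] ✗
- Pt²: [L^2 M T^-1] ✗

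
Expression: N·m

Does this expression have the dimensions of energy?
Yes

The expression N·m has dimensions [L^2 M T^-2], which is exactly energy [L^2 M T^-2].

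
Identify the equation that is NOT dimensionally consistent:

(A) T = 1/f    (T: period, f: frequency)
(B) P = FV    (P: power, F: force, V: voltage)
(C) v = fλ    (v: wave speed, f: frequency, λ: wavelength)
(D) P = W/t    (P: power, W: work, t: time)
(B) P = FV

The equation (B) P = FV is dimensionally incorrect.

LHS (P): [L^2 M T^-3]
RHS (FV): [I^-1 L^3 M^2 T^-5] ✗

The dimensions do not match. The other three equations balance.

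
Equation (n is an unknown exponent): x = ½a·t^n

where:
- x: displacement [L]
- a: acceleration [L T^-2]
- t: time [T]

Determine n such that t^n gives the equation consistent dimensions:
n = 2

x has dimensions [L]; t has dimensions [T].
The rest of the RHS has dimensions [L T^-2], so t^n must supply [T^2].
With n = 2: ½a·t^2 has dimensions [L], matching the LHS ✓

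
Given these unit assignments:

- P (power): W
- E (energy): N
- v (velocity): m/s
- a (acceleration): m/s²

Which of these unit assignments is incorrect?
E

The variable E (energy) should have units J, not N.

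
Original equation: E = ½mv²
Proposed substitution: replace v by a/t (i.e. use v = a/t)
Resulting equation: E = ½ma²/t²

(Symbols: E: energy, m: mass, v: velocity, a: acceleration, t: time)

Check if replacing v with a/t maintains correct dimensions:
No

[v] = [L T^-1] and [a/t] = [L T^-3]. These differ, so the substitution replaces a quantity by one of different dimensions and the result E = ½ma²/t² has LHS [L^2 M T^-2] vs RHS [L^2 M T^-6] — inconsistent.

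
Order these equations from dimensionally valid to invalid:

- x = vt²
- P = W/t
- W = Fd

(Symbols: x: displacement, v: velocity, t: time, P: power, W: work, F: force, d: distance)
Dimensionally correct: P = W/t, W = Fd
Dimensionally incorrect: x = vt²
Ordered (correct first, then incorrect): P = W/t, W = Fd, x = vt²

- x = vt²: LHS [L], RHS [L T] → incorrect ✗
- P = W/t: LHS [L^2 M T^-3], RHS [L^2 M T^-3] → correct ✓
- W = Fd: LHS [L^2 M T^-2], RHS [L^2 M T^-2] → correct ✓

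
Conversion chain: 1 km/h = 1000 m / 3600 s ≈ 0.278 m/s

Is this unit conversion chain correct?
The chain is correct (no errors).

Correct: 1 km = 1000 m, 1 h = 3600 s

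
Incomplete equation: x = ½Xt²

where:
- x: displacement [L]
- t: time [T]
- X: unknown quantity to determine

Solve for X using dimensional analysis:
X = a (acceleration), dimensions [L T^-2]

x has dimensions [L]; the rest of the RHS (½ t²) has dimensions [T^2].
So X must have dimensions [L T^-2] — X = a (acceleration).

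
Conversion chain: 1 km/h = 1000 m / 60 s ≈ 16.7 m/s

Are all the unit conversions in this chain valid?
The chain is incorrect (it contains an error).

Incorrect: 1 h = 3600 s, not 60 s (1 km/h ≈ 0.278 m/s)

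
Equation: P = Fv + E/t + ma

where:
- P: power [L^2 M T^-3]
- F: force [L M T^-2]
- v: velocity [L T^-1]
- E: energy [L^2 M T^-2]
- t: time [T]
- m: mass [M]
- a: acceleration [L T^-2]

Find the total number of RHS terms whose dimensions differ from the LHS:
1

LHS P: [L^2 M T^-3]
- Fv: [L^2 M T^-3] ✓
- E/t: [L^2 M T^-3] ✓
- ma: [L M T^-2] ✗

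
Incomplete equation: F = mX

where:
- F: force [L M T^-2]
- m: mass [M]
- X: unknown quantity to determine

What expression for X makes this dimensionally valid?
X = a (acceleration), dimensions [L T^-2]

F has dimensions [L M T^-2]; the rest of the RHS (m) has dimensions [M].
So X must have dimensions [L T^-2] — X = a (acceleration).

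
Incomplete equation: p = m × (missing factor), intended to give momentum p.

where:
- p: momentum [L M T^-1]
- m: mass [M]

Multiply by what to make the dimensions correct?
v (velocity), dimensions [L T^-1]

p has dimensions [L M T^-1] and m has dimensions [M].
The missing factor must have dimensions [L M T^-1] / [M] = [L T^-1], i.e. velocity (v).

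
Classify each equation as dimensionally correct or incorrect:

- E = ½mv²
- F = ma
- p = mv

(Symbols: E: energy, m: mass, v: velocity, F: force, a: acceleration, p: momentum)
Dimensionally correct: E = ½mv², F = ma, p = mv
Dimensionally incorrect: none
Ordered (correct first, then incorrect): E = ½mv², F = ma, p = mv

- E = ½mv²: LHS [L^2 M T^-2], RHS [L^2 M T^-2] → correct ✓
- F = ma: LHS [L M T^-2], RHS [L M T^-2] → correct ✓
- p = mv: LHS [L M T^-1], RHS [L M T^-1] → correct ✓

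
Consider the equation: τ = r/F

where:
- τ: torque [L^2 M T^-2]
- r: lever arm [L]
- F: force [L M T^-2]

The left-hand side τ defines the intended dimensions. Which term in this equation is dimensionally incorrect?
The right-hand side term r/F

τ has dimensions [L^2 M T^-2], but r/F has dimensions [M^-1 T^2], so the term r/F is dimensionally wrong for τ.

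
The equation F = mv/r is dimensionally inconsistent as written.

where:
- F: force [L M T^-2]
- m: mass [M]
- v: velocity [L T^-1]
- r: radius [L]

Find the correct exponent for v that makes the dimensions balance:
The exponent of v should be 2: F = mv^2/r

The LHS F has dimensions [L M T^-2]; v has dimensions [L T^-1].
As written, the RHS mv/r (exponent 1 on v) has dimensions [M T^-1], which does not match.
With exponent 2, the RHS mv^2/r has dimensions [L M T^-2], matching the LHS.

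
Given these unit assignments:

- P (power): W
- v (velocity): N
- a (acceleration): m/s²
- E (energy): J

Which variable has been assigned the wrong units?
v

The variable v (velocity) should have units m/s, not N.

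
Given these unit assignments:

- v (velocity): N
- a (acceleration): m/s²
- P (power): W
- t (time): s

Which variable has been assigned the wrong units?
v

The variable v (velocity) should have units m/s, not N.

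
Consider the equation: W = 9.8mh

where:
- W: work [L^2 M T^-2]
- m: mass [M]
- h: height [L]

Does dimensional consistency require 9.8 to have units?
Yes

W has dimensions [L^2 M T^-2], while mh alone has dimensions [L M]. For the equation to balance, the factor 9.8 must carry dimensions [L T^-2] — it is a dimensional constant (a numerical value of a physical quantity with its units suppressed), not a pure number.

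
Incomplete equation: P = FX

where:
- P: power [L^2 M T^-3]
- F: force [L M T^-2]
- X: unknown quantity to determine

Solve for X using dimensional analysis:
X = v (velocity), dimensions [L T^-1]

P has dimensions [L^2 M T^-3]; the rest of the RHS (F) has dimensions [L M T^-2].
So X must have dimensions [L T^-1] — X = v (velocity).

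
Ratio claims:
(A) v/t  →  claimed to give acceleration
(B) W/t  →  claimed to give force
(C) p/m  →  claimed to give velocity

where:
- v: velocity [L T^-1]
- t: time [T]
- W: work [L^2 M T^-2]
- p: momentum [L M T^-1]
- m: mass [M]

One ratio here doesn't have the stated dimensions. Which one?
(B) W/t does not give force

(A) v/t: [L T^-2] = acceleration [L T^-2] ✓
(B) W/t: [L^2 M T^-3] ≠ force [L M T^-2] ✗
(C) p/m: [L T^-1] = velocity [L T^-1] ✓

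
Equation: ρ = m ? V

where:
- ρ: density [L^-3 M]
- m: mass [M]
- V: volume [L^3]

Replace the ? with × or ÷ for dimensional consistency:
division (÷): ρ = m ÷ V

ρ [L^-3 M]; m [M]; V [L^3].
m × V → [L^3 M] ✗
m ÷ V → [L^-3 M] ✓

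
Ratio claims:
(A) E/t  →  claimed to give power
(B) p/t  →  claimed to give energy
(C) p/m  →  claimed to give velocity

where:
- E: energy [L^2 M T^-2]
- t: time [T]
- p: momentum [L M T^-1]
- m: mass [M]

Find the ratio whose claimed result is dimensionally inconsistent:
(B) p/t does not give energy

(A) E/t: [L^2 M T^-3] = power [L^2 M T^-3] ✓
(B) p/t: [L M T^-2] ≠ energy [L^2 M T^-2] ✗
(C) p/m: [L T^-1] = velocity [L T^-1] ✓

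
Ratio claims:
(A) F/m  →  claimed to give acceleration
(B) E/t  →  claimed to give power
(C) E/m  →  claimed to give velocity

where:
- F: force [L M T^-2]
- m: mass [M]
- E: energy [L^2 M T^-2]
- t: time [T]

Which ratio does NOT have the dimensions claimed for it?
(C) E/m does not give velocity

(A) F/m: [L T^-2] = acceleration [L T^-2] ✓
(B) E/t: [L^2 M T^-3] = power [L^2 M T^-3] ✓
(C) E/m: [L^2 T^-2] ≠ velocity [L T^-1] ✗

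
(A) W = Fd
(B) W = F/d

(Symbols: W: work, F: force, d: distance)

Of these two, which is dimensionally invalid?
(B)

(A) W = Fd: LHS [L^2 M T^-2], RHS [L^2 M T^-2] ✓
(B) W = F/d: LHS [L^2 M T^-2], RHS [M T^-2] ✗

Expression (B) W = F/d is dimensionally incorrect.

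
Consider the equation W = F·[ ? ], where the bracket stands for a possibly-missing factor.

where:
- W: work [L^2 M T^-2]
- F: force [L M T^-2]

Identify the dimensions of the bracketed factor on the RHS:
[L] — length (e.g. a distance d)

W has dimensions [L^2 M T^-2]; F has dimensions [L M T^-2].
The bracketed factor must supply [L^2 M T^-2] / [L M T^-2] = [L].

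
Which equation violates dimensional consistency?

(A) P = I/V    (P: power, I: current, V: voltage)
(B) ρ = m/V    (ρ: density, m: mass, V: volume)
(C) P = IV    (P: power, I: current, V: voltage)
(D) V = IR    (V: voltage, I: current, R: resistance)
(A) P = I/V

The equation (A) P = I/V is dimensionally incorrect.

LHS (P): [L^2 M T^-3]
RHS (I/V): [I^2 L^-2 M^-1 T^3] ✗

The dimensions do not match. The other three equations balance.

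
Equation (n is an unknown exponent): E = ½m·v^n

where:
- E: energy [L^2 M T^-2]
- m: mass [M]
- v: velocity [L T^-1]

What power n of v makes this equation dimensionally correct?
n = 2

E has dimensions [L^2 M T^-2]; v has dimensions [L T^-1].
The rest of the RHS has dimensions [M], so v^n must supply [L^2 T^-2].
With n = 2: ½m·v^2 has dimensions [L^2 M T^-2], matching the LHS ✓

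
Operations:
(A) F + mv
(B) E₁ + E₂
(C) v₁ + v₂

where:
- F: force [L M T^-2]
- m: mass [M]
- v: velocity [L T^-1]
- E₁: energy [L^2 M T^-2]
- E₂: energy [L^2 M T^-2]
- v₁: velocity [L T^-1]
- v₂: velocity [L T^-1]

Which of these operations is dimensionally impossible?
(A) F + mv

(A) F + mv: F [L M T^-2] and mv [L M T^-1] — different dimensions cannot be added/subtracted ✗
(B) E₁ + E₂: E₁ [L^2 M T^-2] and E₂ [L^2 M T^-2] — same dimensions ✓
(C) v₁ + v₂: v₁ [L T^-1] and v₂ [L T^-1] — same dimensions ✓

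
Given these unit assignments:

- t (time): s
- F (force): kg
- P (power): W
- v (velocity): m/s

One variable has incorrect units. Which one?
F

The variable F (force) should have units N, not kg.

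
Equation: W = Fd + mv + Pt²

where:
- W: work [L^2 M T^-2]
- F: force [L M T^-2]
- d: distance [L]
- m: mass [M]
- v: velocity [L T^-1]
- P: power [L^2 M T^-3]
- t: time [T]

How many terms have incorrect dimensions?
2

LHS W: [L^2 M T^-2]
- Fd: [L^2 M T^-2] ✓
- mv: [L M T^-1] ✗
- Pt²: [L^2 M T^-1] ✗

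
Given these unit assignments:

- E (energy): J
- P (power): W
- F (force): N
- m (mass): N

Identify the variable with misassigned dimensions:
m

The variable m (mass) should have units kg, not N.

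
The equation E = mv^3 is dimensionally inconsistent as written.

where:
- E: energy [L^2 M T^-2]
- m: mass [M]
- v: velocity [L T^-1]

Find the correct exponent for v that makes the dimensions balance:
The exponent of v should be 2: E = mv^2

The LHS E has dimensions [L^2 M T^-2]; v has dimensions [L T^-1].
As written, the RHS mv^3 (exponent 3 on v) has dimensions [L^3 M T^-3], which does not match.
With exponent 2, the RHS mv^2 has dimensions [L^2 M T^-2], matching the LHS.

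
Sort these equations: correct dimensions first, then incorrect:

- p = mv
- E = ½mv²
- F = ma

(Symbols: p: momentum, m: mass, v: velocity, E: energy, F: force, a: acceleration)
Dimensionally correct: p = mv, E = ½mv², F = ma
Dimensionally incorrect: none
Ordered (correct first, then incorrect): p = mv, E = ½mv², F = ma

- p = mv: LHS [L M T^-1], RHS [L M T^-1] → correct ✓
- E = ½mv²: LHS [L^2 M T^-2], RHS [L^2 M T^-2] → correct ✓
- F = ma: LHS [L M T^-2], RHS [L M T^-2] → correct ✓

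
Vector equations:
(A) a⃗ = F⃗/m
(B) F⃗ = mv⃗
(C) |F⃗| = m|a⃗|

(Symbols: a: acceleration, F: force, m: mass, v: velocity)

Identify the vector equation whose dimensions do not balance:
(B) F⃗ = mv⃗

(A) a⃗ = F⃗/m: LHS [L T^-2], RHS [L T^-2] ✓ — force (vector) divided by mass (scalar)
(B) F⃗ = mv⃗: LHS [L M T^-2], RHS [L M T^-1] ✗ — mass times velocity is momentum, not force; should be ma⃗
(C) |F⃗| = m|a⃗|: LHS [L M T^-2], RHS [L M T^-2] ✓ — magnitudes of vectors are scalars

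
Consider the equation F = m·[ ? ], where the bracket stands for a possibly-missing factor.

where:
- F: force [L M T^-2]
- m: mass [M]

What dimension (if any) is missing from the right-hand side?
[L T^-2] — acceleration (e.g. a)

F has dimensions [L M T^-2]; m has dimensions [M].
The bracketed factor must supply [L M T^-2] / [M] = [L T^-2].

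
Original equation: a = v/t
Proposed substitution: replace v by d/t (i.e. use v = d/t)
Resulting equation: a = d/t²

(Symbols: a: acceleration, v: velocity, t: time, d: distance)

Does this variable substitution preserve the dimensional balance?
Yes

[v] = [L T^-1] and [d/t] = [L T^-1]. These match, so the substitution replaces a quantity by one of the same dimensions and the result a = d/t² has LHS [L T^-2] vs RHS [L T^-2] — still consistent.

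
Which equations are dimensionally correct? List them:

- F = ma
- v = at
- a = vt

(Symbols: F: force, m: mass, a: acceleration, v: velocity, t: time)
Dimensionally correct: F = ma, v = at
Dimensionally incorrect: a = vt
Ordered (correct first, then incorrect): F = ma, v = at, a = vt

- F = ma: LHS [L M T^-2], RHS [L M T^-2] → correct ✓
- v = at: LHS [L T^-1], RHS [L T^-1] → correct ✓
- a = vt: LHS [L T^-2], RHS [L] → incorrect ✗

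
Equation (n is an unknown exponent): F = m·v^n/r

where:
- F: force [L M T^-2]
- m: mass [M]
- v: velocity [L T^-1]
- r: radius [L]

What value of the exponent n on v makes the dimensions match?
n = 2

F has dimensions [L M T^-2]; v has dimensions [L T^-1].
The rest of the RHS has dimensions [L^-1 M], so v^n must supply [L^2 T^-2].
With n = 2: m·v^2/r has dimensions [L M T^-2], matching the LHS ✓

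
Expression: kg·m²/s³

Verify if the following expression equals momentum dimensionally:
No

The expression kg·m²/s³ has dimensions [L^2 M T^-3], but momentum has dimensions [L M T^-1].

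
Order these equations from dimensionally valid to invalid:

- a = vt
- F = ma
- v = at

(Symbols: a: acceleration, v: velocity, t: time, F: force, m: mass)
Dimensionally correct: F = ma, v = at
Dimensionally incorrect: a = vt
Ordered (correct first, then incorrect): F = ma, v = at, a = vt

- a = vt: LHS [L T^-2], RHS [L] → incorrect ✗
- F = ma: LHS [L M T^-2], RHS [L M T^-2] → correct ✓
- v = at: LHS [L T^-1], RHS [L T^-1] → correct ✓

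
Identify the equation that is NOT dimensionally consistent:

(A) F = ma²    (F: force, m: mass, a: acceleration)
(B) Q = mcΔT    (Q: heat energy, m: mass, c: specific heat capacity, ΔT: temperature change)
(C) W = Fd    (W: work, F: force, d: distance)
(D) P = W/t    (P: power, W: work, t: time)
(A) F = ma²

The equation (A) F = ma² is dimensionally incorrect.

LHS (F): [L M T^-2]
RHS (ma²): [L^2 M T^-4] ✗

The dimensions do not match. The other three equations balance.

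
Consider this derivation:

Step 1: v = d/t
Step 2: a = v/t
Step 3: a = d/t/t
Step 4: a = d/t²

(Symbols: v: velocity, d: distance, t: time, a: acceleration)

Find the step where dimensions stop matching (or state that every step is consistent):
No step introduces an error — all steps are dimensionally consistent.

Step 1: v = d/t → LHS [L T^-1], RHS [L T^-1] ✓
Step 2: a = v/t → LHS [L T^-2], RHS [L T^-2] ✓
Step 3: a = d/t/t → LHS [L T^-2], RHS [L T^-2] ✓
Step 4: a = d/t² → LHS [L T^-2], RHS [L T^-2] ✓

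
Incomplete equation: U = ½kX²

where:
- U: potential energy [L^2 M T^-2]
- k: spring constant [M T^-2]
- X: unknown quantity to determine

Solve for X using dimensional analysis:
X = x (displacement), dimensions [L]

U has dimensions [L^2 M T^-2]; the rest of the RHS (½k) has dimensions [M T^-2].
So X² must have dimensions [L^2], i.e. X has dimensions [L] — X = x (displacement).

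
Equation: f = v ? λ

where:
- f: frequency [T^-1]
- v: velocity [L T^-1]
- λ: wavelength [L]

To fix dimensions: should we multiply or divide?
division (÷): f = v ÷ λ

f [T^-1]; v [L T^-1]; λ [L].
v × λ → [L^2 T^-1] ✗
v ÷ λ → [T^-1] ✓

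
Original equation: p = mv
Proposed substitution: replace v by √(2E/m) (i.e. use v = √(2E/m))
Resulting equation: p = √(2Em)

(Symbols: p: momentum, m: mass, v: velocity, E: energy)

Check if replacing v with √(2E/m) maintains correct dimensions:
Yes

[v] = [L T^-1] and [√(2E/m)] = [L T^-1]. These match, so the substitution replaces a quantity by one of the same dimensions and the result p = √(2Em) has LHS [L M T^-1] vs RHS [L M T^-1] — still consistent.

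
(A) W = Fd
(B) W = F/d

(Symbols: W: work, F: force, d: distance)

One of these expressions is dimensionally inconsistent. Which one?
(B)

(A) W = Fd: LHS [L^2 M T^-2], RHS [L^2 M T^-2] ✓
(B) W = F/d: LHS [L^2 M T^-2], RHS [M T^-2] ✗

Expression (B) W = F/d is dimensionally incorrect.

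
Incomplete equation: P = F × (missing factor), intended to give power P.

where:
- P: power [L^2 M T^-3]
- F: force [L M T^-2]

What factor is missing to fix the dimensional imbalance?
v (velocity), dimensions [L T^-1]

P has dimensions [L^2 M T^-3] and F has dimensions [L M T^-2].
The missing factor must have dimensions [L^2 M T^-3] / [L M T^-2] = [L T^-1], i.e. velocity (v).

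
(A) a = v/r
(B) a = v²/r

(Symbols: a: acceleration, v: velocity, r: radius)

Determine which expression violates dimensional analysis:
(A)

(A) a = v/r: LHS [L T^-2], RHS [T^-1] ✗
(B) a = v²/r: LHS [L T^-2], RHS [L T^-2] ✓

Expression (A) a = v/r is dimensionally incorrect.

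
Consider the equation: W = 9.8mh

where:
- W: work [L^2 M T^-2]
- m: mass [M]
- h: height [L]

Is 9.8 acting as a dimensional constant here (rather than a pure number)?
Yes

W has dimensions [L^2 M T^-2], while mh alone has dimensions [L M]. For the equation to balance, the factor 9.8 must carry dimensions [L T^-2] — it is a dimensional constant (a numerical value of a physical quantity with its units suppressed), not a pure number.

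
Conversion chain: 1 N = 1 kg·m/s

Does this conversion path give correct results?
The chain is incorrect (it contains an error).

Incorrect: Newton is kg·m/s², not kg·m/s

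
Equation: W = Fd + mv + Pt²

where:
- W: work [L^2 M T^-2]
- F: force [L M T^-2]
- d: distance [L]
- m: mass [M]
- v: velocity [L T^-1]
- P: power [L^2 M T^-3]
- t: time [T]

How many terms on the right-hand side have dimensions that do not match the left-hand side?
2

LHS W: [L^2 M T^-2]
- Fd: [L^2 M T^-2] ✓
- mv: [L M T^-1] ✗
- Pt²: [L^2 M T^-1] ✗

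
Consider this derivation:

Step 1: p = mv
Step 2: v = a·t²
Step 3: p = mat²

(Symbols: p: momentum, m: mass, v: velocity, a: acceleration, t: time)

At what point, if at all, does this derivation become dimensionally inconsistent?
Step 2

Step 1: p = mv → LHS [L M T^-1], RHS [L M T^-1] ✓
Step 2: v = a·t² → LHS [L T^-1], RHS [L] ✗

The first dimensional inconsistency appears in step 2: v = a·t²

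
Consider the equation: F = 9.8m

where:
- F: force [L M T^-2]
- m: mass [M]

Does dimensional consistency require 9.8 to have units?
Yes

F has dimensions [L M T^-2], while m alone has dimensions [M]. For the equation to balance, the factor 9.8 must carry dimensions [L T^-2] — it is a dimensional constant (a numerical value of a physical quantity with its units suppressed), not a pure number.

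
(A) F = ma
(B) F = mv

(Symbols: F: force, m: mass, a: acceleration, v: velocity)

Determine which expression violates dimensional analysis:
(B)

(A) F = ma: LHS [L M T^-2], RHS [L M T^-2] ✓
(B) F = mv: LHS [L M T^-2], RHS [L M T^-1] ✗

Expression (B) F = mv is dimensionally incorrect.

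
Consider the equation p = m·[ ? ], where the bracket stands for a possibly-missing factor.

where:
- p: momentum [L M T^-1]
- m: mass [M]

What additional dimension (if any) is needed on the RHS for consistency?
[L T^-1] — velocity (e.g. v)

p has dimensions [L M T^-1]; m has dimensions [M].
The bracketed factor must supply [L M T^-1] / [M] = [L T^-1].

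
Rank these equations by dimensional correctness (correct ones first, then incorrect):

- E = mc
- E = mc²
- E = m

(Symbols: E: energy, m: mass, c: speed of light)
Dimensionally correct: E = mc²
Dimensionally incorrect: E = mc, E = m
Ordered (correct first, then incorrect): E = mc², E = mc, E = m

- E = mc: LHS [L^2 M T^-2], RHS [L M T^-1] → incorrect ✗
- E = mc²: LHS [L^2 M T^-2], RHS [L^2 M T^-2] → correct ✓
- E = m: LHS [L^2 M T^-2], RHS [M] → incorrect ✗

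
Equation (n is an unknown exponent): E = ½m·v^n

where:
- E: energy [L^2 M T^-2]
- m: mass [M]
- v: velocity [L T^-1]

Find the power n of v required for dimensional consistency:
n = 2

E has dimensions [L^2 M T^-2]; v has dimensions [L T^-1].
The rest of the RHS has dimensions [M], so v^n must supply [L^2 T^-2].
With n = 2: ½m·v^2 has dimensions [L^2 M T^-2], matching the LHS ✓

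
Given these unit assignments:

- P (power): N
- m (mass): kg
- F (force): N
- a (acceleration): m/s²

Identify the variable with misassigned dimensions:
P

The variable P (power) should have units W, not N.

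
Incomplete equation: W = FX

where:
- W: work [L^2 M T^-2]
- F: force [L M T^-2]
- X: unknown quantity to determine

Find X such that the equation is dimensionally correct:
X = d (distance), dimensions [L]

W has dimensions [L^2 M T^-2]; the rest of the RHS (F) has dimensions [L M T^-2].
So X must have dimensions [L] — X = d (distance).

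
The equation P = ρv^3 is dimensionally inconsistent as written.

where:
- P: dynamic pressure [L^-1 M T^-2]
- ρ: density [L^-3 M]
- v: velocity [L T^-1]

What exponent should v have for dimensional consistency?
The exponent of v should be 2: P = ρv^2

The LHS P has dimensions [L^-1 M T^-2]; v has dimensions [L T^-1].
As written, the RHS ρv^3 (exponent 3 on v) has dimensions [M T^-3], which does not match.
With exponent 2, the RHS ρv^2 has dimensions [L^-1 M T^-2], matching the LHS.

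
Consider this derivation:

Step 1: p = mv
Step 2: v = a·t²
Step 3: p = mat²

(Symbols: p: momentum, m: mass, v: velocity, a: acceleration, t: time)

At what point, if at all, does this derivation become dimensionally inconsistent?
Step 2

Step 1: p = mv → LHS [L M T^-1], RHS [L M T^-1] ✓
Step 2: v = a·t² → LHS [L T^-1], RHS [L] ✗

The first dimensional inconsistency appears in step 2: v = a·t²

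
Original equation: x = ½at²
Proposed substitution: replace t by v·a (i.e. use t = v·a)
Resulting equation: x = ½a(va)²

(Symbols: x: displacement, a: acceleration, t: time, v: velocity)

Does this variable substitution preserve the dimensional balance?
No

[t] = [T] and [v·a] = [L^2 T^-3]. These differ, so the substitution replaces a quantity by one of different dimensions and the result x = ½a(va)² has LHS [L] vs RHS [L^5 T^-8] — inconsistent.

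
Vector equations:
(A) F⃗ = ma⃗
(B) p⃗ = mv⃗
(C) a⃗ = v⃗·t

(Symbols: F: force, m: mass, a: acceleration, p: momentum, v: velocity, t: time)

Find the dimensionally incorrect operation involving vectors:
(C) a⃗ = v⃗·t

(A) F⃗ = ma⃗: LHS [L M T^-2], RHS [L M T^-2] ✓ — Force and acceleration are vectors, mass is a scalar
(B) p⃗ = mv⃗: LHS [L M T^-1], RHS [L M T^-1] ✓ — mass (scalar) times velocity (vector)
(C) a⃗ = v⃗·t: LHS [L T^-2], RHS [L] ✗ — acceleration is velocity per time; should be v⃗/t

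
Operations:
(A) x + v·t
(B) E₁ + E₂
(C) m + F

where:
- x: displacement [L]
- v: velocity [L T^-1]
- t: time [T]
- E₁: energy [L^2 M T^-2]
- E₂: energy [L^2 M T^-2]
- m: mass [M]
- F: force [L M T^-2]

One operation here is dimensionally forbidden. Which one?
(C) m + F

(A) x + v·t: x [L] and v·t [L] — same dimensions ✓
(B) E₁ + E₂: E₁ [L^2 M T^-2] and E₂ [L^2 M T^-2] — same dimensions ✓
(C) m + F: m [M] and F [L M T^-2] — different dimensions cannot be added/subtracted ✗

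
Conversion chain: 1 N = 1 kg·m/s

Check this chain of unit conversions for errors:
The chain is incorrect (it contains an error).

Incorrect: Newton is kg·m/s², not kg·m/s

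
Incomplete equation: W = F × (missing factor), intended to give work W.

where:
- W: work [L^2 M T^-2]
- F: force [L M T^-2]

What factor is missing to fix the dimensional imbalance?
d (distance), dimensions [L]

W has dimensions [L^2 M T^-2] and F has dimensions [L M T^-2].
The missing factor must have dimensions [L^2 M T^-2] / [L M T^-2] = [L], i.e. distance (d).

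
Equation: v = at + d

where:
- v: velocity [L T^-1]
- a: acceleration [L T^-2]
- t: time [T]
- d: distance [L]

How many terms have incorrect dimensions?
1

LHS v: [L T^-1]
- at: [L T^-1] ✓
- d: [L] ✗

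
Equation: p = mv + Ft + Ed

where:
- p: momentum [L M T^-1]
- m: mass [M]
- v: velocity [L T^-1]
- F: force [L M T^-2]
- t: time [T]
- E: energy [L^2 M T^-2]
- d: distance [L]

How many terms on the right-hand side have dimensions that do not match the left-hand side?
1

LHS p: [L M T^-1]
- mv: [L M T^-1] ✓
- Ft: [L M T^-1] ✓
- Ed: [L^3 M T^-2] ✗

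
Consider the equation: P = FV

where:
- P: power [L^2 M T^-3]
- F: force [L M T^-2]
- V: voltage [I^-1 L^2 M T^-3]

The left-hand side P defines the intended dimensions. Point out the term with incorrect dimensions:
The right-hand side term FV

P has dimensions [L^2 M T^-3], but FV has dimensions [I^-1 L^3 M^2 T^-5], so the term FV is dimensionally wrong for P.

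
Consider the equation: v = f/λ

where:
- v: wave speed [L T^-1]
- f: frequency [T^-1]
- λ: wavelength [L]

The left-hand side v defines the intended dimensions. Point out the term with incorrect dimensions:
The right-hand side term f/λ

v has dimensions [L T^-1], but f/λ has dimensions [L^-1 T^-1], so the term f/λ is dimensionally wrong for v.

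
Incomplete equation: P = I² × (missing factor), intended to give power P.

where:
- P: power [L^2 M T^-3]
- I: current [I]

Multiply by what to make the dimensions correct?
R (resistance), dimensions [I^-2 L^2 M T^-3]

P has dimensions [L^2 M T^-3] and I² has dimensions [I^2].
The missing factor must have dimensions [L^2 M T^-3] / [I^2] = [I^-2 L^2 M T^-3], i.e. resistance (R).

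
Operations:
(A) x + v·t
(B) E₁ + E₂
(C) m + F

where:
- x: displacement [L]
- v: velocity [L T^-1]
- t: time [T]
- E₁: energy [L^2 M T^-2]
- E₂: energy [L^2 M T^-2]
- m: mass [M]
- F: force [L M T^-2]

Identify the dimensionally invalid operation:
(C) m + F

(A) x + v·t: x [L] and v·t [L] — same dimensions ✓
(B) E₁ + E₂: E₁ [L^2 M T^-2] and E₂ [L^2 M T^-2] — same dimensions ✓
(C) m + F: m [M] and F [L M T^-2] — different dimensions cannot be added/subtracted ✗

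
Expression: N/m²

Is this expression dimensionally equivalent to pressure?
Yes

The expression N/m² has dimensions [L^-1 M T^-2], which is exactly pressure [L^-1 M T^-2].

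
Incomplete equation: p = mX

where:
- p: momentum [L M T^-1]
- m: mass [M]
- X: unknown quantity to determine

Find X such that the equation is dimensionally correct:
X = v (velocity), dimensions [L T^-1]

p has dimensions [L M T^-1]; the rest of the RHS (m) has dimensions [M].
So X must have dimensions [L T^-1] — X = v (velocity).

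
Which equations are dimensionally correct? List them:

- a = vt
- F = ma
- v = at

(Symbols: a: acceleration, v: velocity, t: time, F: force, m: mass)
Dimensionally correct: F = ma, v = at
Dimensionally incorrect: a = vt
Ordered (correct first, then incorrect): F = ma, v = at, a = vt

- a = vt: LHS [L T^-2], RHS [L] → incorrect ✗
- F = ma: LHS [L M T^-2], RHS [L M T^-2] → correct ✓
- v = at: LHS [L T^-1], RHS [L T^-1] → correct ✓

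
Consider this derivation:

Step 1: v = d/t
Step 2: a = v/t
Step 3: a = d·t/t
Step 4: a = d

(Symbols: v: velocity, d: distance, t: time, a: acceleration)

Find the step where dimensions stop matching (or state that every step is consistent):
Step 3

Step 1: v = d/t → LHS [L T^-1], RHS [L T^-1] ✓
Step 2: a = v/t → LHS [L T^-2], RHS [L T^-2] ✓
Step 3: a = d·t/t → LHS [L T^-2], RHS [L] ✗

The first dimensional inconsistency appears in step 3: a = d·t/t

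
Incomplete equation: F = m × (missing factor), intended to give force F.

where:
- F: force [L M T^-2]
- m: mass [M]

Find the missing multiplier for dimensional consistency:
a (acceleration), dimensions [L T^-2]

F has dimensions [L M T^-2] and m has dimensions [M].
The missing factor must have dimensions [L M T^-2] / [M] = [L T^-2], i.e. acceleration (a).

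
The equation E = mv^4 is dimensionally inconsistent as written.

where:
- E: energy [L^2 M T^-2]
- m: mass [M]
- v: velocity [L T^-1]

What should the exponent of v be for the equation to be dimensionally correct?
The exponent of v should be 2: E = mv^2

The LHS E has dimensions [L^2 M T^-2]; v has dimensions [L T^-1].
As written, the RHS mv^4 (exponent 4 on v) has dimensions [L^4 M T^-4], which does not match.
With exponent 2, the RHS mv^2 has dimensions [L^2 M T^-2], matching the LHS.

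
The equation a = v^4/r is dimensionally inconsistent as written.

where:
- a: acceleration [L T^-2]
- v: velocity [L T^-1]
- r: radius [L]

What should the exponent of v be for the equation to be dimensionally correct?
The exponent of v should be 2: a = v^2/r

The LHS a has dimensions [L T^-2]; v has dimensions [L T^-1].
As written, the RHS v^4/r (exponent 4 on v) has dimensions [L^3 T^-4], which does not match.
With exponent 2, the RHS v^2/r has dimensions [L T^-2], matching the LHS.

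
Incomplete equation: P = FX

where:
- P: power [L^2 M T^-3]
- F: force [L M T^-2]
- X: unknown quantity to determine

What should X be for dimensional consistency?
X = v (velocity), dimensions [L T^-1]

P has dimensions [L^2 M T^-3]; the rest of the RHS (F) has dimensions [L M T^-2].
So X must have dimensions [L T^-1] — X = v (velocity).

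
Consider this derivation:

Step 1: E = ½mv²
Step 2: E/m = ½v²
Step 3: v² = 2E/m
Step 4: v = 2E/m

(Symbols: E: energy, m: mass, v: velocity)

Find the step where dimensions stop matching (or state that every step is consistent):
Step 4

Step 1: E = ½mv² → LHS [L^2 M T^-2], RHS [L^2 M T^-2] ✓
Step 2: E/m = ½v² → LHS [L^2 T^-2], RHS [L^2 T^-2] ✓
Step 3: v² = 2E/m → LHS [L^2 T^-2], RHS [L^2 T^-2] ✓
Step 4: v = 2E/m → LHS [L T^-1], RHS [L^2 T^-2] ✗

The first dimensional inconsistency appears in step 4: v = 2E/m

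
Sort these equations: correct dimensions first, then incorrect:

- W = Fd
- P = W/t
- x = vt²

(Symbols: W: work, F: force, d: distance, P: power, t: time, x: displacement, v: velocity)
Dimensionally correct: W = Fd, P = W/t
Dimensionally incorrect: x = vt²
Ordered (correct first, then incorrect): W = Fd, P = W/t, x = vt²

- W = Fd: LHS [L^2 M T^-2], RHS [L^2 M T^-2] → correct ✓
- P = W/t: LHS [L^2 M T^-3], RHS [L^2 M T^-3] → correct ✓
- x = vt²: LHS [L], RHS [L T] → incorrect ✗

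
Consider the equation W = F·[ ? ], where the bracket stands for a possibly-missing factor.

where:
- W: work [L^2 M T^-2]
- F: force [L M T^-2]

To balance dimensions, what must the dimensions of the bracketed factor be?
[L] — length (e.g. a distance d)

W has dimensions [L^2 M T^-2]; F has dimensions [L M T^-2].
The bracketed factor must supply [L^2 M T^-2] / [L M T^-2] = [L].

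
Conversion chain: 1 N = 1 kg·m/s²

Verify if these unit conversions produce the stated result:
The chain is correct (no errors).

Correct: Newton is defined as kg·m/s²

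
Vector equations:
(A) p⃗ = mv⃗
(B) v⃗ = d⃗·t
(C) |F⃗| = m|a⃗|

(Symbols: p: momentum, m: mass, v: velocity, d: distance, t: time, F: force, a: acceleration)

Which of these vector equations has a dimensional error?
(B) v⃗ = d⃗·t

(A) p⃗ = mv⃗: LHS [L M T^-1], RHS [L M T^-1] ✓ — mass (scalar) times velocity (vector)
(B) v⃗ = d⃗·t: LHS [L T^-1], RHS [L T] ✗ — velocity is displacement per time; should be d⃗/t
(C) |F⃗| = m|a⃗|: LHS [L M T^-2], RHS [L M T^-2] ✓ — magnitudes of vectors are scalars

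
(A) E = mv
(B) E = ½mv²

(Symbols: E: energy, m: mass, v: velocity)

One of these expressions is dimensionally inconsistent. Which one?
(A)

(A) E = mv: LHS [L^2 M T^-2], RHS [L M T^-1] ✗
(B) E = ½mv²: LHS [L^2 M T^-2], RHS [L^2 M T^-2] ✓

Expression (A) E = mv is dimensionally incorrect.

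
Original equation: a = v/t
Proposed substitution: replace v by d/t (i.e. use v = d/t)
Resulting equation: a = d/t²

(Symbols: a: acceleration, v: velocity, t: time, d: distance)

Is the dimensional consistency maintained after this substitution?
Yes

[v] = [L T^-1] and [d/t] = [L T^-1]. These match, so the substitution replaces a quantity by one of the same dimensions and the result a = d/t² has LHS [L T^-2] vs RHS [L T^-2] — still consistent.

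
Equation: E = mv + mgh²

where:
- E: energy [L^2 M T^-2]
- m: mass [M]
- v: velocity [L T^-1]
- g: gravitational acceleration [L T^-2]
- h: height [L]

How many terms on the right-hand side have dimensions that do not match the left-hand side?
2

LHS E: [L^2 M T^-2]
- mv: [L M T^-1] ✗
- mgh²: [L^3 M T^-2] ✗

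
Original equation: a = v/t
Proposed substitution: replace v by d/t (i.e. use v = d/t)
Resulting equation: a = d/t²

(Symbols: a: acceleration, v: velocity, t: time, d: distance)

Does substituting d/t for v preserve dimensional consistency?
Yes

[v] = [L T^-1] and [d/t] = [L T^-1]. These match, so the substitution replaces a quantity by one of the same dimensions and the result a = d/t² has LHS [L T^-2] vs RHS [L T^-2] — still consistent.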